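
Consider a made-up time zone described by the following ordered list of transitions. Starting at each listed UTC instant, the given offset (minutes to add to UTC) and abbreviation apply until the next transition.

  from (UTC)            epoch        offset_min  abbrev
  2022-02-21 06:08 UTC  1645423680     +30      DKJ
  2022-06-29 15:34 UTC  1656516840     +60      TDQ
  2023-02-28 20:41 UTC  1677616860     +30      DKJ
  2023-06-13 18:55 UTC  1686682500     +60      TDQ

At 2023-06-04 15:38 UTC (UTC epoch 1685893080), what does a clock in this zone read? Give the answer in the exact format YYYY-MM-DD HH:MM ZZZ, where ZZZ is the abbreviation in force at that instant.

2023-06-04 16:08 DKJ

Query: 2023-06-04 15:38 UTC
Rule 3/4 (DKJ, +00:30): 2023-02-28 20:41 UTC ≤ query < 2023-06-13 18:55 UTC
15·60 + 38 + 30 = 968 min
968 = 0·1440 + 968; 968 = 16·60 + 8 → 16:08, same day
→ 2023-06-04 16:08 DKJ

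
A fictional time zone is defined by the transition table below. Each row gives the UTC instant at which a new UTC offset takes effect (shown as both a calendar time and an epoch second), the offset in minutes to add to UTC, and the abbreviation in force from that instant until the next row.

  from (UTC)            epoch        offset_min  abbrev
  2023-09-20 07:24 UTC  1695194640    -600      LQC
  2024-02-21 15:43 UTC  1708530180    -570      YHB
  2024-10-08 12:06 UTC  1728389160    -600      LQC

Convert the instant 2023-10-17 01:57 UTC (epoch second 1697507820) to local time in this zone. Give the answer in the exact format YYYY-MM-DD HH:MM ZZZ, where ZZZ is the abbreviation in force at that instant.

Query: 2023-10-17 01:57 UTC
Rule 1/3 (LQC, -10:00): 2023-09-20 07:24 UTC ≤ query < 2024-02-21 15:43 UTC
1·60 + 57 - 600 = -483 min
-483 = -1·1440 + 957; 957 = 15·60 + 57 → 15:57, 2023-10-17 - 1 day = 2023-10-16
→ 2023-10-16 15:57 LQC

2023-10-16 15:57 LQC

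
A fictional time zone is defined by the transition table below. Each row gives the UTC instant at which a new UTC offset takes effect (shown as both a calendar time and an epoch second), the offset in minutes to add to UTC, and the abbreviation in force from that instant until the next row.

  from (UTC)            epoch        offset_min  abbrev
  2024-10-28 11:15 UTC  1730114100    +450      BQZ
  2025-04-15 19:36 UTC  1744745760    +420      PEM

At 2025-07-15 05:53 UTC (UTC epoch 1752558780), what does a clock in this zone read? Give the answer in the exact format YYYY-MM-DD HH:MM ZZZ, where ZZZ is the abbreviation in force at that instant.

2025-07-15 12:53 PEM

Query: 2025-07-15 05:53 UTC
Rule 2/2 (PEM, +07:00): 2025-04-15 19:36 UTC ≤ query < +∞
5·60 + 53 + 420 = 773 min
773 = 0·1440 + 773; 773 = 12·60 + 53 → 12:53, same day
→ 2025-07-15 12:53 PEM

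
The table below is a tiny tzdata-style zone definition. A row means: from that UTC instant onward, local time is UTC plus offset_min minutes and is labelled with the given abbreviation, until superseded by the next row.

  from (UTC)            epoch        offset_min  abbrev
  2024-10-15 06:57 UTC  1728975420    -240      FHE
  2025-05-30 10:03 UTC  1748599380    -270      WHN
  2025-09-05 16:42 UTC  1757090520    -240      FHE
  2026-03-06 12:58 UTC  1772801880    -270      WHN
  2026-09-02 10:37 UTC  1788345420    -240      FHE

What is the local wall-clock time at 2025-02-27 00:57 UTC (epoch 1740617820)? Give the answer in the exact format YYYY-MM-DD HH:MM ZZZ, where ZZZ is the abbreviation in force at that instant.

2025-02-26 20:57 FHE

Query: 2025-02-27 00:57 UTC
Rule 1/5 (FHE, -04:00): 2024-10-15 06:57 UTC ≤ query < 2025-05-30 10:03 UTC
0·60 + 57 - 240 = -183 min
-183 = -1·1440 + 1257; 1257 = 20·60 + 57 → 20:57, 2025-02-27 - 1 day = 2025-02-26
→ 2025-02-26 20:57 FHE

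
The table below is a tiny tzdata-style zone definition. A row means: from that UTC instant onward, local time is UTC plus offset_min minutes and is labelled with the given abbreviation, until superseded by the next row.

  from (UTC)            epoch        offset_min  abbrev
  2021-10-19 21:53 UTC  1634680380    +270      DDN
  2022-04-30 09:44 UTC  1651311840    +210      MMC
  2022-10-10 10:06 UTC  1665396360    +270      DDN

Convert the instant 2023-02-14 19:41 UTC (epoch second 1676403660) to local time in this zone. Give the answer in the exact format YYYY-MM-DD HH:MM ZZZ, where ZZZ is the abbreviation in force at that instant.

Query: 2023-02-14 19:41 UTC
Rule 3/3 (DDN, +04:30): 2022-10-10 10:06 UTC ≤ query < +∞
19·60 + 41 + 270 = 1451 min
1451 = 1·1440 + 11; 11 = 0·60 + 11 → 00:11, 2023-02-14 + 1 day = 2023-02-15
→ 2023-02-15 00:11 DDN

2023-02-15 00:11 DDN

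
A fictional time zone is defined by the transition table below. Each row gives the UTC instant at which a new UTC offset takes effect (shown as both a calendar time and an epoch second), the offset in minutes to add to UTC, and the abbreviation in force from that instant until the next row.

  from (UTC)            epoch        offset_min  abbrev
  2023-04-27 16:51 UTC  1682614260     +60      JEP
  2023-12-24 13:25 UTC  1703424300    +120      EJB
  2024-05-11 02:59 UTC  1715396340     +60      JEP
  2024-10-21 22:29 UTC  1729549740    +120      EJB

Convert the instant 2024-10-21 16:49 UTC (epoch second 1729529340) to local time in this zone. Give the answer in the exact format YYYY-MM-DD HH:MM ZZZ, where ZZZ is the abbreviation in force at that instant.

2024-10-21 17:49 JEP

Query: 2024-10-21 16:49 UTC
Rule 3/4 (JEP, +01:00): 2024-05-11 02:59 UTC ≤ query < 2024-10-21 22:29 UTC
16·60 + 49 + 60 = 1069 min
1069 = 0·1440 + 1069; 1069 = 17·60 + 49 → 17:49, same day
→ 2024-10-21 17:49 JEP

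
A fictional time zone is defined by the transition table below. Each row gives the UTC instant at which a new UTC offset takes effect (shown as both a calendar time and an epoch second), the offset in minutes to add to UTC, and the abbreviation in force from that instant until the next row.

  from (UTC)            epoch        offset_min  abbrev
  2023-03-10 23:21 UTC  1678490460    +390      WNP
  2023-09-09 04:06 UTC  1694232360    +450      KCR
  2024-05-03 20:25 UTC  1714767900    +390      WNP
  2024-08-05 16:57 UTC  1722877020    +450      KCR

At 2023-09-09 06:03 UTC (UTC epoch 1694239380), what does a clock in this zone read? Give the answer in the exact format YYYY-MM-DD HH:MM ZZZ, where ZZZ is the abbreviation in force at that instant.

Query: 2023-09-09 06:03 UTC
Rule 2/4 (KCR, +07:30): 2023-09-09 04:06 UTC ≤ query < 2024-05-03 20:25 UTC
6·60 + 3 + 450 = 813 min
813 = 0·1440 + 813; 813 = 13·60 + 33 → 13:33, same day
→ 2023-09-09 13:33 KCR

2023-09-09 13:33 KCR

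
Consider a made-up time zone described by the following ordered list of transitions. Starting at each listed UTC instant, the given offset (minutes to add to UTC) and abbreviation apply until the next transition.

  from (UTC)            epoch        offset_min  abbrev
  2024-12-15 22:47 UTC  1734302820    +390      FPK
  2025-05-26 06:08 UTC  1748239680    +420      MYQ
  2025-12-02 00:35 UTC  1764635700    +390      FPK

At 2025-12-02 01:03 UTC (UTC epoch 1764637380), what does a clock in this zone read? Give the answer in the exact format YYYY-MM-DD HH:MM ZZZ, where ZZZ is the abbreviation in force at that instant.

2025-12-02 07:33 FPK

Query: 2025-12-02 01:03 UTC
Rule 3/3 (FPK, +06:30): 2025-12-02 00:35 UTC ≤ query < +∞
1·60 + 3 + 390 = 453 min
453 = 0·1440 + 453; 453 = 7·60 + 33 → 07:33, same day
→ 2025-12-02 07:33 FPK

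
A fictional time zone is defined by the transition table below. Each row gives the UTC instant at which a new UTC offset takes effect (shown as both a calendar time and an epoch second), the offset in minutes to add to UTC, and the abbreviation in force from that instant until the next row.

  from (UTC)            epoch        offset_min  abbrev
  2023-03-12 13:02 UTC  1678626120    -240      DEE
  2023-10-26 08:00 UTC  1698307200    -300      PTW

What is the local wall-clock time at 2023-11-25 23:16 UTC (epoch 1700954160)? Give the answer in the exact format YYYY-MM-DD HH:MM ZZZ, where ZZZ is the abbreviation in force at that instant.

2023-11-25 18:16 PTW

Query: 2023-11-25 23:16 UTC
Rule 2/2 (PTW, -05:00): 2023-10-26 08:00 UTC ≤ query < +∞
23·60 + 16 - 300 = 1096 min
1096 = 0·1440 + 1096; 1096 = 18·60 + 16 → 18:16, same day
→ 2023-11-25 18:16 PTW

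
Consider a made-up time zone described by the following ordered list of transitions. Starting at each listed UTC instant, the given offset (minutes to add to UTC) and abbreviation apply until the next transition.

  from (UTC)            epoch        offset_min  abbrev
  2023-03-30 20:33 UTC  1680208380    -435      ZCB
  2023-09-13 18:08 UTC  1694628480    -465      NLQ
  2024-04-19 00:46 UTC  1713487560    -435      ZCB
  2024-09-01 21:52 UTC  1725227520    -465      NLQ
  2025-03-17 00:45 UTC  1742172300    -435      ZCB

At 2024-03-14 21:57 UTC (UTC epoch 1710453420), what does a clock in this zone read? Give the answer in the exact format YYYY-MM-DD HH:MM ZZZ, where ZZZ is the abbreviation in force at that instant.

Query: 2024-03-14 21:57 UTC
Rule 2/5 (NLQ, -07:45): 2023-09-13 18:08 UTC ≤ query < 2024-04-19 00:46 UTC
21·60 + 57 - 465 = 852 min
852 = 0·1440 + 852; 852 = 14·60 + 12 → 14:12, same day
→ 2024-03-14 14:12 NLQ

2024-03-14 14:12 NLQ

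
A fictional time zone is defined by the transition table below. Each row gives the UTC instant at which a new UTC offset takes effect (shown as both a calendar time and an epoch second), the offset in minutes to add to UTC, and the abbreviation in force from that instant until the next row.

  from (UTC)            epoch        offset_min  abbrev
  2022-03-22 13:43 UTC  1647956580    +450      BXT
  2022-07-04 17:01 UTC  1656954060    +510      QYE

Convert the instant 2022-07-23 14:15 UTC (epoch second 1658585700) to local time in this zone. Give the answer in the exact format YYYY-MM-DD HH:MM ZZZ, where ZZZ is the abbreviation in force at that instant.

Query: 2022-07-23 14:15 UTC
Rule 2/2 (QYE, +08:30): 2022-07-04 17:01 UTC ≤ query < +∞
14·60 + 15 + 510 = 1365 min
1365 = 0·1440 + 1365; 1365 = 22·60 + 45 → 22:45, same day
→ 2022-07-23 22:45 QYE

2022-07-23 22:45 QYE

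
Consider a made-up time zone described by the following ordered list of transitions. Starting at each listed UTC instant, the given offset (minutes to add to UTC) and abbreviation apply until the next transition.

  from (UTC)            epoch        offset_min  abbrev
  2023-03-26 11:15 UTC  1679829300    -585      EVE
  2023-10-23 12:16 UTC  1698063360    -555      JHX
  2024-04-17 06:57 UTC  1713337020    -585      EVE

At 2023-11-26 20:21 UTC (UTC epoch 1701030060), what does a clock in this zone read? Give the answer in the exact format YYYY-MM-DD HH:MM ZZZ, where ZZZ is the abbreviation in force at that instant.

2023-11-26 11:06 JHX

Query: 2023-11-26 20:21 UTC
Rule 2/3 (JHX, -09:15): 2023-10-23 12:16 UTC ≤ query < 2024-04-17 06:57 UTC
20·60 + 21 - 555 = 666 min
666 = 0·1440 + 666; 666 = 11·60 + 6 → 11:06, same day
→ 2023-11-26 11:06 JHX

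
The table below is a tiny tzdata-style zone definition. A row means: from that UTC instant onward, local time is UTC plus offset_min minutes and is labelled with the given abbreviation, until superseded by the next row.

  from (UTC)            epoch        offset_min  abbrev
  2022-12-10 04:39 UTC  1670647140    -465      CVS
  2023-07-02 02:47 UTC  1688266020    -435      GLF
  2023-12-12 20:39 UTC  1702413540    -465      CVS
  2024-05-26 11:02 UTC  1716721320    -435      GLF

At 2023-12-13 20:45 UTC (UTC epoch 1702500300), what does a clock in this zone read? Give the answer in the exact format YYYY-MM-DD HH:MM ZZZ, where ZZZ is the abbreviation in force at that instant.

Query: 2023-12-13 20:45 UTC
Rule 3/4 (CVS, -07:45): 2023-12-12 20:39 UTC ≤ query < 2024-05-26 11:02 UTC
20·60 + 45 - 465 = 780 min
780 = 0·1440 + 780; 780 = 13·60 + 0 → 13:00, same day
→ 2023-12-13 13:00 CVS

2023-12-13 13:00 CVS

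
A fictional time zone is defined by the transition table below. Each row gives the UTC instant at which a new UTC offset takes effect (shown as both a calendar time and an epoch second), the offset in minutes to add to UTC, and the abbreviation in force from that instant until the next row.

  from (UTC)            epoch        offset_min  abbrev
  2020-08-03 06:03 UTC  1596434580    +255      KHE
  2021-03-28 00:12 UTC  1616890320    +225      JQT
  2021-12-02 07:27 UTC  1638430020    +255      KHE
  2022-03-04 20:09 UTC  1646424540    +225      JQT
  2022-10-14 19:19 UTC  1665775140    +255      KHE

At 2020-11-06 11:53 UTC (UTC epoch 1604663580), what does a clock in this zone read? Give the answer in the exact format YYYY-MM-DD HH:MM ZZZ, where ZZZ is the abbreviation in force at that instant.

2020-11-06 16:08 KHE

Query: 2020-11-06 11:53 UTC
Rule 1/5 (KHE, +04:15): 2020-08-03 06:03 UTC ≤ query < 2021-03-28 00:12 UTC
11·60 + 53 + 255 = 968 min
968 = 0·1440 + 968; 968 = 16·60 + 8 → 16:08, same day
→ 2020-11-06 16:08 KHE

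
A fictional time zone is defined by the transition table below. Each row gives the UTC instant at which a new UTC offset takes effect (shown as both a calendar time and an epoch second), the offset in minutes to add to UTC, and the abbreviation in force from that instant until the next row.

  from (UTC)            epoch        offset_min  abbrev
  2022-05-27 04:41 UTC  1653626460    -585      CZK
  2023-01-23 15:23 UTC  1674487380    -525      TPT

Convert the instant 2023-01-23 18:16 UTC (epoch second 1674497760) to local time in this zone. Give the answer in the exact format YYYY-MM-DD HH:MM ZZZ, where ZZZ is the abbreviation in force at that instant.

2023-01-23 09:31 TPT

Query: 2023-01-23 18:16 UTC
Rule 2/2 (TPT, -08:45): 2023-01-23 15:23 UTC ≤ query < +∞
18·60 + 16 - 525 = 571 min
571 = 0·1440 + 571; 571 = 9·60 + 31 → 09:31, same day
→ 2023-01-23 09:31 TPT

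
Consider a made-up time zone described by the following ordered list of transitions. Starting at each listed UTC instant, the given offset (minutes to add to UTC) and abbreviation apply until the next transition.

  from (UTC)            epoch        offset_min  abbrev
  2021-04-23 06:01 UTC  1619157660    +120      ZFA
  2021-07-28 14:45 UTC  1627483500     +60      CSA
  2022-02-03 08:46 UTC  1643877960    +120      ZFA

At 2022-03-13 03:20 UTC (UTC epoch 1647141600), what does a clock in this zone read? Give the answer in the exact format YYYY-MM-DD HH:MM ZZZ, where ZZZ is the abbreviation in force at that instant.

2022-03-13 05:20 ZFA

Query: 2022-03-13 03:20 UTC
Rule 3/3 (ZFA, +02:00): 2022-02-03 08:46 UTC ≤ query < +∞
3·60 + 20 + 120 = 320 min
320 = 0·1440 + 320; 320 = 5·60 + 20 → 05:20, same day
→ 2022-03-13 05:20 ZFA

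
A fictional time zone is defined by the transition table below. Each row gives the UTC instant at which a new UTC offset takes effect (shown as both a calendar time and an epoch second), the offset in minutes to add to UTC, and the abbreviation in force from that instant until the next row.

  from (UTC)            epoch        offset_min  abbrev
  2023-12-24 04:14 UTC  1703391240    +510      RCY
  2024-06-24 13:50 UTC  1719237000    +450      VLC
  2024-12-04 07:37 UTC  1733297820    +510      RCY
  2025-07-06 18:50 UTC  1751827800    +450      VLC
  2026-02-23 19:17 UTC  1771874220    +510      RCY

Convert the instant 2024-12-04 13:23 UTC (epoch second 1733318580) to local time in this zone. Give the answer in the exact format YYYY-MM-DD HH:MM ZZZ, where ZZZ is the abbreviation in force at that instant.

2024-12-04 21:53 RCY

Query: 2024-12-04 13:23 UTC
Rule 3/5 (RCY, +08:30): 2024-12-04 07:37 UTC ≤ query < 2025-07-06 18:50 UTC
13·60 + 23 + 510 = 1313 min
1313 = 0·1440 + 1313; 1313 = 21·60 + 53 → 21:53, same day
→ 2024-12-04 21:53 RCY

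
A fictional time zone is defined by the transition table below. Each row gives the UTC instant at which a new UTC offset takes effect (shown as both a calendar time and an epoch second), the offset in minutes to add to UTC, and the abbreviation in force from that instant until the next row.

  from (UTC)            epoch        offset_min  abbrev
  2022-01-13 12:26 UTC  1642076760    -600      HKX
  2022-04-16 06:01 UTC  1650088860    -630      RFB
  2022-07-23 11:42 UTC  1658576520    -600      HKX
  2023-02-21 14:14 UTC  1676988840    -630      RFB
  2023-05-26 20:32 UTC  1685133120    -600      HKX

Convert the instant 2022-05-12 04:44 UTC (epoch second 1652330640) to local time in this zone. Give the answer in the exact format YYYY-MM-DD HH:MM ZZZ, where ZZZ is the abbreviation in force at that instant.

Query: 2022-05-12 04:44 UTC
Rule 2/5 (RFB, -10:30): 2022-04-16 06:01 UTC ≤ query < 2022-07-23 11:42 UTC
4·60 + 44 - 630 = -346 min
-346 = -1·1440 + 1094; 1094 = 18·60 + 14 → 18:14, 2022-05-12 - 1 day = 2022-05-11
→ 2022-05-11 18:14 RFB

2022-05-11 18:14 RFB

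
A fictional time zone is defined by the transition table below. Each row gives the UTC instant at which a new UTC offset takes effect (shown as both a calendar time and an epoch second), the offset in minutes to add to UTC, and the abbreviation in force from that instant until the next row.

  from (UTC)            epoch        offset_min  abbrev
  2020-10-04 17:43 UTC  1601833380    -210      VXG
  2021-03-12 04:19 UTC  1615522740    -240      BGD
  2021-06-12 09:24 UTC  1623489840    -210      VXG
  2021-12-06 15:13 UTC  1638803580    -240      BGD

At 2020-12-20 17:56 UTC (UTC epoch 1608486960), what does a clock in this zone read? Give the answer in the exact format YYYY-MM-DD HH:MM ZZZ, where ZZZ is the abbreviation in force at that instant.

Query: 2020-12-20 17:56 UTC
Rule 1/4 (VXG, -03:30): 2020-10-04 17:43 UTC ≤ query < 2021-03-12 04:19 UTC
17·60 + 56 - 210 = 866 min
866 = 0·1440 + 866; 866 = 14·60 + 26 → 14:26, same day
→ 2020-12-20 14:26 VXG

2020-12-20 14:26 VXG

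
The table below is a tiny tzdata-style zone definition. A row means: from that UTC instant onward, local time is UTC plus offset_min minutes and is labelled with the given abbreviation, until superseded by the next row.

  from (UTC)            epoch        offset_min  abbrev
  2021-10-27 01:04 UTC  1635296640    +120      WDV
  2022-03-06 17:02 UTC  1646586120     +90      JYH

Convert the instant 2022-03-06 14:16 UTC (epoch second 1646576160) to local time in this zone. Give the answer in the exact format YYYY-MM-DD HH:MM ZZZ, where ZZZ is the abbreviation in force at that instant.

Query: 2022-03-06 14:16 UTC
Rule 1/2 (WDV, +02:00): 2021-10-27 01:04 UTC ≤ query < 2022-03-06 17:02 UTC
14·60 + 16 + 120 = 976 min
976 = 0·1440 + 976; 976 = 16·60 + 16 → 16:16, same day
→ 2022-03-06 16:16 WDV

2022-03-06 16:16 WDV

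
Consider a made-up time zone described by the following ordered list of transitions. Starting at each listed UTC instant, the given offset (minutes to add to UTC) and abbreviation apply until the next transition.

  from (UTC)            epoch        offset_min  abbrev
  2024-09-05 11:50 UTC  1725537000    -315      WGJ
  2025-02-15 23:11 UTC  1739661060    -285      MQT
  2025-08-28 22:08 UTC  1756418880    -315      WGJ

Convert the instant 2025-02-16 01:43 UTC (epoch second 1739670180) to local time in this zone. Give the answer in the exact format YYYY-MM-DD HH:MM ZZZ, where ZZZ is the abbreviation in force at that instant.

Query: 2025-02-16 01:43 UTC
Rule 2/3 (MQT, -04:45): 2025-02-15 23:11 UTC ≤ query < 2025-08-28 22:08 UTC
1·60 + 43 - 285 = -182 min
-182 = -1·1440 + 1258; 1258 = 20·60 + 58 → 20:58, 2025-02-16 - 1 day = 2025-02-15
→ 2025-02-15 20:58 MQT

2025-02-15 20:58 MQT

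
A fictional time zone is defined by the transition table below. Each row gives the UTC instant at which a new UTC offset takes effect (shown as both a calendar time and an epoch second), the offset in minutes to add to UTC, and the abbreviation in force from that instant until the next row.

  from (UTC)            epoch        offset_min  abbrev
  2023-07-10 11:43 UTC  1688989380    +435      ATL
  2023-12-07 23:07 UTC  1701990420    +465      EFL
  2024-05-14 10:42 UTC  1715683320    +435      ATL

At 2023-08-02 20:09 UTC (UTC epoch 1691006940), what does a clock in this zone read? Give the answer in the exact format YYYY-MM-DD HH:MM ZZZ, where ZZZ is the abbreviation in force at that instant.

Query: 2023-08-02 20:09 UTC
Rule 1/3 (ATL, +07:15): 2023-07-10 11:43 UTC ≤ query < 2023-12-07 23:07 UTC
20·60 + 9 + 435 = 1644 min
1644 = 1·1440 + 204; 204 = 3·60 + 24 → 03:24, 2023-08-02 + 1 day = 2023-08-03
→ 2023-08-03 03:24 ATL

2023-08-03 03:24 ATL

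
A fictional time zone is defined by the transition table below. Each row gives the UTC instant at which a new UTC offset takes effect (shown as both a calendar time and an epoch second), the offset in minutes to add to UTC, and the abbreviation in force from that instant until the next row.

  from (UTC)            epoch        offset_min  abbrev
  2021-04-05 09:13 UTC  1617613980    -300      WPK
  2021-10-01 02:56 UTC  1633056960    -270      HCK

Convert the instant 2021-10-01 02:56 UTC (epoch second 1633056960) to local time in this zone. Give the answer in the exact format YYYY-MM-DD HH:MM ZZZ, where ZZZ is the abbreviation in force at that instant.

Query: 2021-10-01 02:56 UTC
Rule 2/2 (HCK, -04:30): 2021-10-01 02:56 UTC ≤ query < +∞
2·60 + 56 - 270 = -94 min
-94 = -1·1440 + 1346; 1346 = 22·60 + 26 → 22:26, 2021-10-01 - 1 day = 2021-09-30
→ 2021-09-30 22:26 HCK

2021-09-30 22:26 HCK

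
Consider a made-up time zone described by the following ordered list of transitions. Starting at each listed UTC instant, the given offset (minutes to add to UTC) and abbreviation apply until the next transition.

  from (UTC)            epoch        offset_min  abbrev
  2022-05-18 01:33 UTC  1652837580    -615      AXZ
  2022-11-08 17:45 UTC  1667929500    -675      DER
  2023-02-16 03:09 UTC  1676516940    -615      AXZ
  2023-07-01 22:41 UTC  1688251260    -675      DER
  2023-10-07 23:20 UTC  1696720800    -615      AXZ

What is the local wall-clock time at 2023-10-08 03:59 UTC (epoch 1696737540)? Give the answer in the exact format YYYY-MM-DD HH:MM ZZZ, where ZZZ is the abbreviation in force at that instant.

Query: 2023-10-08 03:59 UTC
Rule 5/5 (AXZ, -10:15): 2023-10-07 23:20 UTC ≤ query < +∞
3·60 + 59 - 615 = -376 min
-376 = -1·1440 + 1064; 1064 = 17·60 + 44 → 17:44, 2023-10-08 - 1 day = 2023-10-07
→ 2023-10-07 17:44 AXZ

2023-10-07 17:44 AXZ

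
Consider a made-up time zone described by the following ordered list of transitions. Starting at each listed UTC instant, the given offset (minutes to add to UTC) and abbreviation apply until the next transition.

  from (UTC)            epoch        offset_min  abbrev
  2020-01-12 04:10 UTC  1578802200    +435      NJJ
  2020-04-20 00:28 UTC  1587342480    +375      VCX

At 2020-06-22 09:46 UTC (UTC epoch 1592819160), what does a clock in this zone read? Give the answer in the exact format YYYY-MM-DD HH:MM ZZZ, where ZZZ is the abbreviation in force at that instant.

2020-06-22 16:01 VCX

Query: 2020-06-22 09:46 UTC
Rule 2/2 (VCX, +06:15): 2020-04-20 00:28 UTC ≤ query < +∞
9·60 + 46 + 375 = 961 min
961 = 0·1440 + 961; 961 = 16·60 + 1 → 16:01, same day
→ 2020-06-22 16:01 VCX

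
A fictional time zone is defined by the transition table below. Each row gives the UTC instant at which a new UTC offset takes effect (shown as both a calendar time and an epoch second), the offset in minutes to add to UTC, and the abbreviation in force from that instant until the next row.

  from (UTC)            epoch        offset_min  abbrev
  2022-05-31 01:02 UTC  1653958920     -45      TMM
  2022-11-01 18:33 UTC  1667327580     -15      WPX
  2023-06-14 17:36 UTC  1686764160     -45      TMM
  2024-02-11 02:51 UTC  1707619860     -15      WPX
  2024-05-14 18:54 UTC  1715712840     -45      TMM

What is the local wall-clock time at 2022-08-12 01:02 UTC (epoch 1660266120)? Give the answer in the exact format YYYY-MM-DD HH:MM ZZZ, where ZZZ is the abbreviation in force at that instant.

Query: 2022-08-12 01:02 UTC
Rule 1/5 (TMM, -00:45): 2022-05-31 01:02 UTC ≤ query < 2022-11-01 18:33 UTC
1·60 + 2 - 45 = 17 min
17 = 0·1440 + 17; 17 = 0·60 + 17 → 00:17, same day
→ 2022-08-12 00:17 TMM

2022-08-12 00:17 TMM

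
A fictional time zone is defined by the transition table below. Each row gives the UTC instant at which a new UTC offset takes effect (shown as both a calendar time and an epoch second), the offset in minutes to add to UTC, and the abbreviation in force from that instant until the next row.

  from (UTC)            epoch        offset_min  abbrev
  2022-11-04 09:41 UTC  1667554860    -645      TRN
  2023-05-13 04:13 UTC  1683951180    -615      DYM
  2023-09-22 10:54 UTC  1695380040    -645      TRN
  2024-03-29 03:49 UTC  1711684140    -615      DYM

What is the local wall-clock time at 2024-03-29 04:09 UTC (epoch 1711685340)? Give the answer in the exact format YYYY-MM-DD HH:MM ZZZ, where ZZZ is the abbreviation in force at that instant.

2024-03-28 17:54 DYM

Query: 2024-03-29 04:09 UTC
Rule 4/4 (DYM, -10:15): 2024-03-29 03:49 UTC ≤ query < +∞
4·60 + 9 - 615 = -366 min
-366 = -1·1440 + 1074; 1074 = 17·60 + 54 → 17:54, 2024-03-29 - 1 day = 2024-03-28
→ 2024-03-28 17:54 DYM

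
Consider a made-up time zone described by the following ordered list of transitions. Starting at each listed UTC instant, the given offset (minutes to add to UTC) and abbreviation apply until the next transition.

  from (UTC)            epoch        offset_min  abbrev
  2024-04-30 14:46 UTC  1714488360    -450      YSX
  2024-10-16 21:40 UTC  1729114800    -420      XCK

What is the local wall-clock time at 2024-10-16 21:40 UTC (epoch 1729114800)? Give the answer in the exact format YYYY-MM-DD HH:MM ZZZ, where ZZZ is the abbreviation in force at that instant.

2024-10-16 14:40 XCK

Query: 2024-10-16 21:40 UTC
Rule 2/2 (XCK, -07:00): 2024-10-16 21:40 UTC ≤ query < +∞
21·60 + 40 - 420 = 880 min
880 = 0·1440 + 880; 880 = 14·60 + 40 → 14:40, same day
→ 2024-10-16 14:40 XCK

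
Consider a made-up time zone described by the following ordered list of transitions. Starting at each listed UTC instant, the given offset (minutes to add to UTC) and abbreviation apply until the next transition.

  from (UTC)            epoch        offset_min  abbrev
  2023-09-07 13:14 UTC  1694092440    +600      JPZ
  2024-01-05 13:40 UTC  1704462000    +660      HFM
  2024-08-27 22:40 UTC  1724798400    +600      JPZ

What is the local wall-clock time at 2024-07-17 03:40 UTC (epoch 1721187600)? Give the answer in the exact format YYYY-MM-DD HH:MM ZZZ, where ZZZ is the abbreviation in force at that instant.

2024-07-17 14:40 HFM

Query: 2024-07-17 03:40 UTC
Rule 2/3 (HFM, +11:00): 2024-01-05 13:40 UTC ≤ query < 2024-08-27 22:40 UTC
3·60 + 40 + 660 = 880 min
880 = 0·1440 + 880; 880 = 14·60 + 40 → 14:40, same day
→ 2024-07-17 14:40 HFM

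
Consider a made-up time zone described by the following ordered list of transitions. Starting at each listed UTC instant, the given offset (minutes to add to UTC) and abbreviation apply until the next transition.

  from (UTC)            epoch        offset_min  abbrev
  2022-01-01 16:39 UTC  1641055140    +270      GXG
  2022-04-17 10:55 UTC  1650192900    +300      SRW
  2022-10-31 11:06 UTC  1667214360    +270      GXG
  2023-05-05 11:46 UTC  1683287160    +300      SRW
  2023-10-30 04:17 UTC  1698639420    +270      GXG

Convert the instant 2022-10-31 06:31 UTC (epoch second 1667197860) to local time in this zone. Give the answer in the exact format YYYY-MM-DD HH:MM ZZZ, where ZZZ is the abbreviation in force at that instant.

Query: 2022-10-31 06:31 UTC
Rule 2/5 (SRW, +05:00): 2022-04-17 10:55 UTC ≤ query < 2022-10-31 11:06 UTC
6·60 + 31 + 300 = 691 min
691 = 0·1440 + 691; 691 = 11·60 + 31 → 11:31, same day
→ 2022-10-31 11:31 SRW

2022-10-31 11:31 SRW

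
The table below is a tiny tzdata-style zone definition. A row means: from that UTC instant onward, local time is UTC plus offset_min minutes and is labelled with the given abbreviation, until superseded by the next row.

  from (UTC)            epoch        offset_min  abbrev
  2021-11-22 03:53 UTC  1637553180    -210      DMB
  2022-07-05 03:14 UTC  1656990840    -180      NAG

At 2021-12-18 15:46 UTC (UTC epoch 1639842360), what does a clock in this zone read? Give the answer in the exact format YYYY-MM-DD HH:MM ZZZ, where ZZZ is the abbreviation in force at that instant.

Query: 2021-12-18 15:46 UTC
Rule 1/2 (DMB, -03:30): 2021-11-22 03:53 UTC ≤ query < 2022-07-05 03:14 UTC
15·60 + 46 - 210 = 736 min
736 = 0·1440 + 736; 736 = 12·60 + 16 → 12:16, same day
→ 2021-12-18 12:16 DMB

2021-12-18 12:16 DMB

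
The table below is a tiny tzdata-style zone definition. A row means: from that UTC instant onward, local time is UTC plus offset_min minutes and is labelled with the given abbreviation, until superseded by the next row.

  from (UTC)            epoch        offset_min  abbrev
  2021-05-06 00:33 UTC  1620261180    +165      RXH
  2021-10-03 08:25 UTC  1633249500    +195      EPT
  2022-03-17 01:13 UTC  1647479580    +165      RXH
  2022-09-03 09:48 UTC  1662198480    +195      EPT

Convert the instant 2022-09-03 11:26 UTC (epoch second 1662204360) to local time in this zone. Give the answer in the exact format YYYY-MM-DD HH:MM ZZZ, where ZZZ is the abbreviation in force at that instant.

2022-09-03 14:41 EPT

Query: 2022-09-03 11:26 UTC
Rule 4/4 (EPT, +03:15): 2022-09-03 09:48 UTC ≤ query < +∞
11·60 + 26 + 195 = 881 min
881 = 0·1440 + 881; 881 = 14·60 + 41 → 14:41, same day
→ 2022-09-03 14:41 EPT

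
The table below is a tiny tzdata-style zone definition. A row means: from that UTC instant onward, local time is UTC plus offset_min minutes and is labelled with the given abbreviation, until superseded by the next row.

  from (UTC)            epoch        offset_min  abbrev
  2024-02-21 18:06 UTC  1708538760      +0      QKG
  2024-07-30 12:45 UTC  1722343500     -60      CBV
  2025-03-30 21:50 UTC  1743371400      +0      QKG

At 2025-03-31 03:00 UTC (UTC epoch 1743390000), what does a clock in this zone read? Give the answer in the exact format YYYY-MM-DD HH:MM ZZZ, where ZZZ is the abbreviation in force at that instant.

Query: 2025-03-31 03:00 UTC
Rule 3/3 (QKG, +00:00): 2025-03-30 21:50 UTC ≤ query < +∞
3·60 + 0 + 0 = 180 min
180 = 0·1440 + 180; 180 = 3·60 + 0 → 03:00, same day
→ 2025-03-31 03:00 QKG

2025-03-31 03:00 QKG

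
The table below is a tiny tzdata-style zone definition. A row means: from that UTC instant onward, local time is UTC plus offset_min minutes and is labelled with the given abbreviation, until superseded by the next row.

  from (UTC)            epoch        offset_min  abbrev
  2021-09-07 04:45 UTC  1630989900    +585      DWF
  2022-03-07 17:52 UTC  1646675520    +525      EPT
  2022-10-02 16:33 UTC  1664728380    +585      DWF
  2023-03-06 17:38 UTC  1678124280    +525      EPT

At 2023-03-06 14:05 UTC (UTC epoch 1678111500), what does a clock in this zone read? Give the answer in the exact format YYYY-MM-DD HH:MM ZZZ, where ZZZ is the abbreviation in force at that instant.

Query: 2023-03-06 14:05 UTC
Rule 3/4 (DWF, +09:45): 2022-10-02 16:33 UTC ≤ query < 2023-03-06 17:38 UTC
14·60 + 5 + 585 = 1430 min
1430 = 0·1440 + 1430; 1430 = 23·60 + 50 → 23:50, same day
→ 2023-03-06 23:50 DWF

2023-03-06 23:50 DWF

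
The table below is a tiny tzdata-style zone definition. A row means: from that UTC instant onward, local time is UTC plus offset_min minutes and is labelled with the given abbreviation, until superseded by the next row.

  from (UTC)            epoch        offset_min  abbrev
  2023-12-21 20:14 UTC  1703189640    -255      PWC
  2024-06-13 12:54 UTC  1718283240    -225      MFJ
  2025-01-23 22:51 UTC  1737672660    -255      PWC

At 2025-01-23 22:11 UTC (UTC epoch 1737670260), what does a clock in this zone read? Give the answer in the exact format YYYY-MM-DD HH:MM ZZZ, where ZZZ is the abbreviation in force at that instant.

Query: 2025-01-23 22:11 UTC
Rule 2/3 (MFJ, -03:45): 2024-06-13 12:54 UTC ≤ query < 2025-01-23 22:51 UTC
22·60 + 11 - 225 = 1106 min
1106 = 0·1440 + 1106; 1106 = 18·60 + 26 → 18:26, same day
→ 2025-01-23 18:26 MFJ

2025-01-23 18:26 MFJ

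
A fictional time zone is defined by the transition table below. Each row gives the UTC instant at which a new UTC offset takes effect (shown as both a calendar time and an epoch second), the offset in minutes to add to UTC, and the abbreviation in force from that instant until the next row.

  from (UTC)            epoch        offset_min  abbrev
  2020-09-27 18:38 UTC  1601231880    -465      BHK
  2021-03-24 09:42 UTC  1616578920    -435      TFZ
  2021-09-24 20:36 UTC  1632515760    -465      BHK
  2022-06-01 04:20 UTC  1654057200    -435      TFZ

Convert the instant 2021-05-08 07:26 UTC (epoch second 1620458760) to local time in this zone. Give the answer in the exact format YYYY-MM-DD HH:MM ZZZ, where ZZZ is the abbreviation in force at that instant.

2021-05-08 00:11 TFZ

Query: 2021-05-08 07:26 UTC
Rule 2/4 (TFZ, -07:15): 2021-03-24 09:42 UTC ≤ query < 2021-09-24 20:36 UTC
7·60 + 26 - 435 = 11 min
11 = 0·1440 + 11; 11 = 0·60 + 11 → 00:11, same day
→ 2021-05-08 00:11 TFZ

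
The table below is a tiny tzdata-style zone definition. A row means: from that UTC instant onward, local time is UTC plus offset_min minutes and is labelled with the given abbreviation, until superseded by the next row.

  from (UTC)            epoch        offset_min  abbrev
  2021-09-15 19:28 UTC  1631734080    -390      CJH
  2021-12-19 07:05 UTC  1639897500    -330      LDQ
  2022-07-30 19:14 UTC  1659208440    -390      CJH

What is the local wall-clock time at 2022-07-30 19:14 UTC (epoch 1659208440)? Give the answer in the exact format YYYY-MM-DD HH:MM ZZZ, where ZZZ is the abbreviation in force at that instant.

2022-07-30 12:44 CJH

Query: 2022-07-30 19:14 UTC
Rule 3/3 (CJH, -06:30): 2022-07-30 19:14 UTC ≤ query < +∞
19·60 + 14 - 390 = 764 min
764 = 0·1440 + 764; 764 = 12·60 + 44 → 12:44, same day
→ 2022-07-30 12:44 CJH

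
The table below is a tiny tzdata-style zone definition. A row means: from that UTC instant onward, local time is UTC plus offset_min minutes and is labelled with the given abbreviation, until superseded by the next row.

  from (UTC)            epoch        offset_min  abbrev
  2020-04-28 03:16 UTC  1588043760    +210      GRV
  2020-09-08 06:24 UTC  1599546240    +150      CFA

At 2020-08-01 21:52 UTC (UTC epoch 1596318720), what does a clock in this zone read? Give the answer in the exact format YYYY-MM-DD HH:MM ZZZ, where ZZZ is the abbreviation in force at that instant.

Query: 2020-08-01 21:52 UTC
Rule 1/2 (GRV, +03:30): 2020-04-28 03:16 UTC ≤ query < 2020-09-08 06:24 UTC
21·60 + 52 + 210 = 1522 min
1522 = 1·1440 + 82; 82 = 1·60 + 22 → 01:22, 2020-08-01 + 1 day = 2020-08-02
→ 2020-08-02 01:22 GRV

2020-08-02 01:22 GRV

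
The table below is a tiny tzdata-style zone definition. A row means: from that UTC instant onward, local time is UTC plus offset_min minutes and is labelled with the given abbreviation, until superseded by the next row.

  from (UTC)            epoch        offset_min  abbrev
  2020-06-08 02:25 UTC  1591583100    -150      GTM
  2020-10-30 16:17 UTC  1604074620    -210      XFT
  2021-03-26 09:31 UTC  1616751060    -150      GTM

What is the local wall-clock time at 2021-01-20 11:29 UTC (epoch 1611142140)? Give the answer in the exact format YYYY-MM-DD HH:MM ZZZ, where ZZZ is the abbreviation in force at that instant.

Query: 2021-01-20 11:29 UTC
Rule 2/3 (XFT, -03:30): 2020-10-30 16:17 UTC ≤ query < 2021-03-26 09:31 UTC
11·60 + 29 - 210 = 479 min
479 = 0·1440 + 479; 479 = 7·60 + 59 → 07:59, same day
→ 2021-01-20 07:59 XFT

2021-01-20 07:59 XFT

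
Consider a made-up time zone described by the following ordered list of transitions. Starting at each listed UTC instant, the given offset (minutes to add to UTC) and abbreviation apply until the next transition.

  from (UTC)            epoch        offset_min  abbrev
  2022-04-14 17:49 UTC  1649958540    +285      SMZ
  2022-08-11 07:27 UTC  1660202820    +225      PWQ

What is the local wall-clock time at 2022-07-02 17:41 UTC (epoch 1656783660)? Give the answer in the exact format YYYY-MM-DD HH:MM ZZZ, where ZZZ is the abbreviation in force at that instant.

Query: 2022-07-02 17:41 UTC
Rule 1/2 (SMZ, +04:45): 2022-04-14 17:49 UTC ≤ query < 2022-08-11 07:27 UTC
17·60 + 41 + 285 = 1346 min
1346 = 0·1440 + 1346; 1346 = 22·60 + 26 → 22:26, same day
→ 2022-07-02 22:26 SMZ

2022-07-02 22:26 SMZ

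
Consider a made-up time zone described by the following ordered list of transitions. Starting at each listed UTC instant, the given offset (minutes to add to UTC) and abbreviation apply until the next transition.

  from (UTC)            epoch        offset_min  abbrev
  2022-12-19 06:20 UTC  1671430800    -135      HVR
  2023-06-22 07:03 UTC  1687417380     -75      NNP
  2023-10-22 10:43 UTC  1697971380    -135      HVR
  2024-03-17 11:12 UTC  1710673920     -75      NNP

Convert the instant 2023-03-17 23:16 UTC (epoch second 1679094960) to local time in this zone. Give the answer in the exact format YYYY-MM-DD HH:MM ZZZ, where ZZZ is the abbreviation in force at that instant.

Query: 2023-03-17 23:16 UTC
Rule 1/4 (HVR, -02:15): 2022-12-19 06:20 UTC ≤ query < 2023-06-22 07:03 UTC
23·60 + 16 - 135 = 1261 min
1261 = 0·1440 + 1261; 1261 = 21·60 + 1 → 21:01, same day
→ 2023-03-17 21:01 HVR

2023-03-17 21:01 HVR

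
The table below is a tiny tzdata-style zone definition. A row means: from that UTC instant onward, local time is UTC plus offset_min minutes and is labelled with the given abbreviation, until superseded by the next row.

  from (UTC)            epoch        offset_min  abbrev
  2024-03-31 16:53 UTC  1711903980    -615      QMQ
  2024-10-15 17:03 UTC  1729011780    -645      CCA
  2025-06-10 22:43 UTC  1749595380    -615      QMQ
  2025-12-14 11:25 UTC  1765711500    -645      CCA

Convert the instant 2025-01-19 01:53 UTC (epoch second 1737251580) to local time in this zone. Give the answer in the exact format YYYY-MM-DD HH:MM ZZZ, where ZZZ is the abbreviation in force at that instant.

Query: 2025-01-19 01:53 UTC
Rule 2/4 (CCA, -10:45): 2024-10-15 17:03 UTC ≤ query < 2025-06-10 22:43 UTC
1·60 + 53 - 645 = -532 min
-532 = -1·1440 + 908; 908 = 15·60 + 8 → 15:08, 2025-01-19 - 1 day = 2025-01-18
→ 2025-01-18 15:08 CCA

2025-01-18 15:08 CCA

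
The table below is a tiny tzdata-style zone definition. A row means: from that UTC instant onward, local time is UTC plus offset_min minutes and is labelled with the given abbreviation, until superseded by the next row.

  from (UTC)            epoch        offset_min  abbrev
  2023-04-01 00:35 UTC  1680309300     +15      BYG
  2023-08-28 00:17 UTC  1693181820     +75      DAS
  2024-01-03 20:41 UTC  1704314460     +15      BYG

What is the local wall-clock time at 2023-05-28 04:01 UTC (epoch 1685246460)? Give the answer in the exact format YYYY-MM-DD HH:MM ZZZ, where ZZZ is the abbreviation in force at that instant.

Query: 2023-05-28 04:01 UTC
Rule 1/3 (BYG, +00:15): 2023-04-01 00:35 UTC ≤ query < 2023-08-28 00:17 UTC
4·60 + 1 + 15 = 256 min
256 = 0·1440 + 256; 256 = 4·60 + 16 → 04:16, same day
→ 2023-05-28 04:16 BYG

2023-05-28 04:16 BYG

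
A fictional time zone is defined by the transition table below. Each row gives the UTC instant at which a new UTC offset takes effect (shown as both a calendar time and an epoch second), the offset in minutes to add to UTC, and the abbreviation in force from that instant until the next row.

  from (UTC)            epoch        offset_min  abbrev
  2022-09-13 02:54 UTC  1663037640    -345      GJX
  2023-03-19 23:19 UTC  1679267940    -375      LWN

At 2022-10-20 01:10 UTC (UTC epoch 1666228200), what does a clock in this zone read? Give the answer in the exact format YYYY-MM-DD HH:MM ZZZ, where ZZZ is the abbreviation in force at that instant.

2022-10-19 19:25 GJX

Query: 2022-10-20 01:10 UTC
Rule 1/2 (GJX, -05:45): 2022-09-13 02:54 UTC ≤ query < 2023-03-19 23:19 UTC
1·60 + 10 - 345 = -275 min
-275 = -1·1440 + 1165; 1165 = 19·60 + 25 → 19:25, 2022-10-20 - 1 day = 2022-10-19
→ 2022-10-19 19:25 GJX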